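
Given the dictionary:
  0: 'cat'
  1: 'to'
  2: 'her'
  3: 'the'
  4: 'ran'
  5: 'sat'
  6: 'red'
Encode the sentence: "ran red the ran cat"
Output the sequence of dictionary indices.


Look up each word in the dictionary:
  'ran' -> 4
  'red' -> 6
  'the' -> 3
  'ran' -> 4
  'cat' -> 0

Encoded: [4, 6, 3, 4, 0]


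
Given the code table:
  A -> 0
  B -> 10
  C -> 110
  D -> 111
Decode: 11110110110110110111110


Decoding:
111 -> D
10 -> B
110 -> C
110 -> C
110 -> C
110 -> C
111 -> D
110 -> C


Result: DBCCCCDC


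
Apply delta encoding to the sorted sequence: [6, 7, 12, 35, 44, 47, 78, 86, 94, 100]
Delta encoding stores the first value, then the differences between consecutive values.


First value: 6
Deltas:
  7 - 6 = 1
  12 - 7 = 5
  35 - 12 = 23
  44 - 35 = 9
  47 - 44 = 3
  78 - 47 = 31
  86 - 78 = 8
  94 - 86 = 8
  100 - 94 = 6


Delta encoded: [6, 1, 5, 23, 9, 3, 31, 8, 8, 6]


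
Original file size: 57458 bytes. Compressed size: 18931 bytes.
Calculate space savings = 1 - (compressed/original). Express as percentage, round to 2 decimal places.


ratio = compressed/original = 18931/57458 = 0.329475
savings = 1 - ratio = 1 - 0.329475 = 0.670525
as a percentage: 0.670525 * 100 = 67.05%

Space savings = 1 - 18931/57458 = 67.05%


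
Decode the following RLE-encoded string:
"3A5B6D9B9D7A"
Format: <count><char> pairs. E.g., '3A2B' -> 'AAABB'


Expanding each <count><char> pair:
  3A -> 'AAA'
  5B -> 'BBBBB'
  6D -> 'DDDDDD'
  9B -> 'BBBBBBBBB'
  9D -> 'DDDDDDDDD'
  7A -> 'AAAAAAA'

Decoded = AAABBBBBDDDDDDBBBBBBBBBDDDDDDDDDAAAAAAA


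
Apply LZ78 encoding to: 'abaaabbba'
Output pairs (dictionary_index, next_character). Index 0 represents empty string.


LZ78 encoding steps:
Dictionary: {0: ''}
Step 1: w='' (idx 0), next='a' -> output (0, 'a'), add 'a' as idx 1
Step 2: w='' (idx 0), next='b' -> output (0, 'b'), add 'b' as idx 2
Step 3: w='a' (idx 1), next='a' -> output (1, 'a'), add 'aa' as idx 3
Step 4: w='a' (idx 1), next='b' -> output (1, 'b'), add 'ab' as idx 4
Step 5: w='b' (idx 2), next='b' -> output (2, 'b'), add 'bb' as idx 5
Step 6: w='a' (idx 1), end of input -> output (1, '')


Encoded: [(0, 'a'), (0, 'b'), (1, 'a'), (1, 'b'), (2, 'b'), (1, '')]


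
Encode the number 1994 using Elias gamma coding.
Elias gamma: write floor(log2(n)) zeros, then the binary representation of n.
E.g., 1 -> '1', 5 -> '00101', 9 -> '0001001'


num_bits = floor(log2(1994)) + 1 = 11
leading_zeros = num_bits - 1 = 10
binary(1994) = 11111001010

Elias gamma(1994) = '0000000000' + '11111001010' = 000000000011111001010 (21 bits)


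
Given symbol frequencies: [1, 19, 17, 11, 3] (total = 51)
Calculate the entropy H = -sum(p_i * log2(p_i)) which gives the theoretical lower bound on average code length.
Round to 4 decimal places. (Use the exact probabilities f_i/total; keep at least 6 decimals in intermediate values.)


Per-symbol terms -p_i * log2(p_i) with p_i = f_i/51:
  p = 1/51 = 0.019608: log2(p) = -5.672425, -p*log2(p) = 0.111224
  p = 19/51 = 0.372549: log2(p) = -1.424498, -p*log2(p) = 0.530695
  p = 17/51 = 0.333333: log2(p) = -1.584963, -p*log2(p) = 0.528321
  p = 11/51 = 0.215686: log2(p) = -2.212994, -p*log2(p) = 0.477312
  p = 3/51 = 0.058824: log2(p) = -4.087463, -p*log2(p) = 0.240439
H = 0.111224 + 0.530695 + 0.528321 + 0.477312 + 0.240439 = 1.887991

H = 1.888 bits/symbol


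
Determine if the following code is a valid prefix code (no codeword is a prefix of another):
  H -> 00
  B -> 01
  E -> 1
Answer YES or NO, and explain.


Checking each pair (does one codeword prefix another?):
  H='00' vs B='01': no prefix
  H='00' vs E='1': no prefix
  B='01' vs H='00': no prefix
  B='01' vs E='1': no prefix
  E='1' vs H='00': no prefix
  E='1' vs B='01': no prefix
No violation found over all pairs.

YES -- this is a valid prefix code. No codeword is a prefix of any other codeword.


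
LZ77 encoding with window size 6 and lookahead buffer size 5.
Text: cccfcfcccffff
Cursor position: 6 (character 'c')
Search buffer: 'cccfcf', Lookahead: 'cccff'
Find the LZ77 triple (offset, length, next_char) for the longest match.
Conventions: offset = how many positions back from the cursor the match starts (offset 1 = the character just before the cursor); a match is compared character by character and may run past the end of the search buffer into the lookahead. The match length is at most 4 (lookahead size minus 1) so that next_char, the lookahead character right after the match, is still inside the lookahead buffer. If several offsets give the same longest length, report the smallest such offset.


Try each offset into the search buffer:
  offset=1 (pos 5, char 'f'): match length 0
  offset=2 (pos 4, char 'c'): match length 1
  offset=3 (pos 3, char 'f'): match length 0
  offset=4 (pos 2, char 'c'): match length 1
  offset=5 (pos 1, char 'c'): match length 2
  offset=6 (pos 0, char 'c'): match length 4
Longest match has length 4 at offset 6.
next_char = character at position 6 + 4 = 10 -> 'f'

Best match: offset=6, length=4 (matching 'cccf' starting at position 0)
LZ77 triple: (6, 4, 'f')


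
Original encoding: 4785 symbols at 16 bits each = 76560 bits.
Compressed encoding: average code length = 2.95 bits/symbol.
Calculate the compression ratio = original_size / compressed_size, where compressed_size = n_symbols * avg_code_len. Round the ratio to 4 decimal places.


original_size = n_symbols * orig_bits = 4785 * 16 = 76560 bits
compressed_size = n_symbols * avg_code_len = 4785 * 2.95 = 14115.75 bits
ratio = original_size / compressed_size = 76560 / 14115.75 = 5.4237

Compression ratio = 5.4237


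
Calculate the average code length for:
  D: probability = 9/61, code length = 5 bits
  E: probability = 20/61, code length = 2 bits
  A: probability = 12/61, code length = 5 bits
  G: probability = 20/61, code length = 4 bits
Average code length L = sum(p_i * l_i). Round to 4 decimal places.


Weighted contributions p_i * l_i:
  D: (9/61) * 5 = 45/61
  E: (20/61) * 2 = 40/61
  A: (12/61) * 5 = 60/61
  G: (20/61) * 4 = 80/61
Sum = (45 + 40 + 60 + 80)/61 = 225/61

L = 225/61 = 3.6885 bits/symbol


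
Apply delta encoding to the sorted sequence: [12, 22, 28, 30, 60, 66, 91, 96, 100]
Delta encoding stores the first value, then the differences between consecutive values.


First value: 12
Deltas:
  22 - 12 = 10
  28 - 22 = 6
  30 - 28 = 2
  60 - 30 = 30
  66 - 60 = 6
  91 - 66 = 25
  96 - 91 = 5
  100 - 96 = 4


Delta encoded: [12, 10, 6, 2, 30, 6, 25, 5, 4]


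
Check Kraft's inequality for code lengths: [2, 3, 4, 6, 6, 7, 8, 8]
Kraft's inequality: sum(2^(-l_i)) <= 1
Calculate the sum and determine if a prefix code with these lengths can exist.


Sum = 2^(-2) + 2^(-3) + 2^(-4) + 2^(-6) + 2^(-6) + 2^(-7) + 2^(-8) + 2^(-8)
    = 0.25 + 0.125 + 0.0625 + 0.015625 + 0.015625 + 0.0078125 + 0.00390625 + 0.00390625
    = 124/256 = 0.484375
Since 0.484375 <= 1, Kraft's inequality IS satisfied.
A prefix code with these lengths CAN exist.

Kraft sum = 0.484375. Satisfied.


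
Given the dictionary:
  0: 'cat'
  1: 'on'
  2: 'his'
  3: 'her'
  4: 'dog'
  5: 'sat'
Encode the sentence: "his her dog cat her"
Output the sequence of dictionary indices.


Look up each word in the dictionary:
  'his' -> 2
  'her' -> 3
  'dog' -> 4
  'cat' -> 0
  'her' -> 3

Encoded: [2, 3, 4, 0, 3]


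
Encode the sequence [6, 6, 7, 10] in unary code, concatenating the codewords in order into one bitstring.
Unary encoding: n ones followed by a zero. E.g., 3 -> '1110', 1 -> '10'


Encode each number as n ones followed by a terminating 0:
  6 -> 1111110 (7 bits)
  6 -> 1111110 (7 bits)
  7 -> 11111110 (8 bits)
  10 -> 11111111110 (11 bits)
Total length = 7 + 7 + 8 + 11 = 33 bits.

Unary([6, 6, 7, 10]) = 111111011111101111111011111111110 (33 bits)


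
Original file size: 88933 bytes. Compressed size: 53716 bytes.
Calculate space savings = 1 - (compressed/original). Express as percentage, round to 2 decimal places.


ratio = compressed/original = 53716/88933 = 0.604005
savings = 1 - ratio = 1 - 0.604005 = 0.395995
as a percentage: 0.395995 * 100 = 39.6%

Space savings = 1 - 53716/88933 = 39.6%


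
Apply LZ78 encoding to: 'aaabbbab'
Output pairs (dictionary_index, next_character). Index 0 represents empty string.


LZ78 encoding steps:
Dictionary: {0: ''}
Step 1: w='' (idx 0), next='a' -> output (0, 'a'), add 'a' as idx 1
Step 2: w='a' (idx 1), next='a' -> output (1, 'a'), add 'aa' as idx 2
Step 3: w='' (idx 0), next='b' -> output (0, 'b'), add 'b' as idx 3
Step 4: w='b' (idx 3), next='b' -> output (3, 'b'), add 'bb' as idx 4
Step 5: w='a' (idx 1), next='b' -> output (1, 'b'), add 'ab' as idx 5


Encoded: [(0, 'a'), (1, 'a'), (0, 'b'), (3, 'b'), (1, 'b')]


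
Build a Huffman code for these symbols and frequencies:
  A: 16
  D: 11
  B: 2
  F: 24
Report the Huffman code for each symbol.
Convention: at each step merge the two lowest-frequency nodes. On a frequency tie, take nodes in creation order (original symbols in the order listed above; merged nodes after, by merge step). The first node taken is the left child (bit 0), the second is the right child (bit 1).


Huffman tree construction:
Step 1: Merge B(2) + D(11) = 13
Step 2: Merge (B+D)(13) + A(16) = 29
Step 3: Merge F(24) + ((B+D)+A)(29) = 53
Read each symbol's code off the tree from the root (left child = 0, right child = 1).

Codes:
  A: 11 (length 2)
  D: 101 (length 3)
  B: 100 (length 3)
  F: 0 (length 1)
Average code length: 95/53 = 1.7925 bits/symbol


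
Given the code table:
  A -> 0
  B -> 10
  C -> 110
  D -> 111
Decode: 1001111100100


Decoding:
10 -> B
0 -> A
111 -> D
110 -> C
0 -> A
10 -> B
0 -> A


Result: BADCABA


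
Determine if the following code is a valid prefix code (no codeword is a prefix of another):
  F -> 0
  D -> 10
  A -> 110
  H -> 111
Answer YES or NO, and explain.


Checking each pair (does one codeword prefix another?):
  F='0' vs D='10': no prefix
  F='0' vs A='110': no prefix
  F='0' vs H='111': no prefix
  D='10' vs F='0': no prefix
  D='10' vs A='110': no prefix
  D='10' vs H='111': no prefix
  A='110' vs F='0': no prefix
  A='110' vs D='10': no prefix
  A='110' vs H='111': no prefix
  H='111' vs F='0': no prefix
  H='111' vs D='10': no prefix
  H='111' vs A='110': no prefix
No violation found over all pairs.

YES -- this is a valid prefix code. No codeword is a prefix of any other codeword.


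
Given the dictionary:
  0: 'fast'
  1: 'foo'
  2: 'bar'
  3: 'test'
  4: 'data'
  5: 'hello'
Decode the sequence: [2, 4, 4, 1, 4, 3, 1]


Look up each index in the dictionary:
  2 -> 'bar'
  4 -> 'data'
  4 -> 'data'
  1 -> 'foo'
  4 -> 'data'
  3 -> 'test'
  1 -> 'foo'

Decoded: "bar data data foo data test foo"


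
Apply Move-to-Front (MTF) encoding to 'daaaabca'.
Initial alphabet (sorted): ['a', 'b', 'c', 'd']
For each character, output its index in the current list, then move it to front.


MTF encoding:
'd': index 3 in ['a', 'b', 'c', 'd'] -> ['d', 'a', 'b', 'c']
'a': index 1 in ['d', 'a', 'b', 'c'] -> ['a', 'd', 'b', 'c']
'a': index 0 in ['a', 'd', 'b', 'c'] -> ['a', 'd', 'b', 'c']
'a': index 0 in ['a', 'd', 'b', 'c'] -> ['a', 'd', 'b', 'c']
'a': index 0 in ['a', 'd', 'b', 'c'] -> ['a', 'd', 'b', 'c']
'b': index 2 in ['a', 'd', 'b', 'c'] -> ['b', 'a', 'd', 'c']
'c': index 3 in ['b', 'a', 'd', 'c'] -> ['c', 'b', 'a', 'd']
'a': index 2 in ['c', 'b', 'a', 'd'] -> ['a', 'c', 'b', 'd']


Output: [3, 1, 0, 0, 0, 2, 3, 2]


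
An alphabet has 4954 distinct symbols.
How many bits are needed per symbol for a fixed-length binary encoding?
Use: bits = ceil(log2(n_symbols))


log2(4954) = 12.2744
Bracket: 2^12 = 4096 < 4954 <= 2^13 = 8192
So ceil(log2(4954)) = 13

bits = ceil(log2(4954)) = ceil(12.2744) = 13 bits


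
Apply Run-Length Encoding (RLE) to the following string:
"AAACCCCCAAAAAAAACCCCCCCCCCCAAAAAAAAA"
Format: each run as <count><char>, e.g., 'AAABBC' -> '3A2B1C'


Scanning runs left to right:
  i=0: run of 'A' x 3 -> '3A'
  i=3: run of 'C' x 5 -> '5C'
  i=8: run of 'A' x 8 -> '8A'
  i=16: run of 'C' x 11 -> '11C'
  i=27: run of 'A' x 9 -> '9A'

RLE = 3A5C8A11C9A


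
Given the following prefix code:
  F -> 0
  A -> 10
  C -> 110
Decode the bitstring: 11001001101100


Decoding step by step:
Bits 110 -> C
Bits 0 -> F
Bits 10 -> A
Bits 0 -> F
Bits 110 -> C
Bits 110 -> C
Bits 0 -> F


Decoded message: CFAFCCF


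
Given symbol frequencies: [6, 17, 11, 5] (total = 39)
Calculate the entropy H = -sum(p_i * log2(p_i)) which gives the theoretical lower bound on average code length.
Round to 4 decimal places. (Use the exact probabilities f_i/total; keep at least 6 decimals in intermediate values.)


Per-symbol terms -p_i * log2(p_i) with p_i = f_i/39:
  p = 6/39 = 0.153846: log2(p) = -2.700440, -p*log2(p) = 0.415452
  p = 17/39 = 0.435897: log2(p) = -1.197939, -p*log2(p) = 0.522179
  p = 11/39 = 0.282051: log2(p) = -1.825971, -p*log2(p) = 0.515017
  p = 5/39 = 0.128205: log2(p) = -2.963474, -p*log2(p) = 0.379933
H = 0.415452 + 0.522179 + 0.515017 + 0.379933 = 1.832581

H = 1.8326 bits/symbol


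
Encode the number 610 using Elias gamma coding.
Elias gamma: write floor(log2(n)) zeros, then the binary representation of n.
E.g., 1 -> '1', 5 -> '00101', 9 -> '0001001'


num_bits = floor(log2(610)) + 1 = 10
leading_zeros = num_bits - 1 = 9
binary(610) = 1001100010

Elias gamma(610) = '000000000' + '1001100010' = 0000000001001100010 (19 bits)


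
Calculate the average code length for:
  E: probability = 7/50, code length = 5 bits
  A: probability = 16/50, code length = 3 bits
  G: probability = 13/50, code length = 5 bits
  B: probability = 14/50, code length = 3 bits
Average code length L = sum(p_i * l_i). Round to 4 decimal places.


Weighted contributions p_i * l_i:
  E: (7/50) * 5 = 35/50
  A: (16/50) * 3 = 48/50
  G: (13/50) * 5 = 65/50
  B: (14/50) * 3 = 42/50
Sum = (35 + 48 + 65 + 42)/50 = 190/50

L = 190/50 = 3.8000 bits/symbol


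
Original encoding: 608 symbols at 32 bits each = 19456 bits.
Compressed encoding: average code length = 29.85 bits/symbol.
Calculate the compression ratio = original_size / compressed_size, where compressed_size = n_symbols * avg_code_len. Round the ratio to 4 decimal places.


original_size = n_symbols * orig_bits = 608 * 32 = 19456 bits
compressed_size = n_symbols * avg_code_len = 608 * 29.85 = 18148.8 bits
ratio = original_size / compressed_size = 19456 / 18148.8 = 1.072

Compression ratio = 1.072


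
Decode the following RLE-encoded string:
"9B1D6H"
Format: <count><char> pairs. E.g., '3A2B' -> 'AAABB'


Expanding each <count><char> pair:
  9B -> 'BBBBBBBBB'
  1D -> 'D'
  6H -> 'HHHHHH'

Decoded = BBBBBBBBBDHHHHHH


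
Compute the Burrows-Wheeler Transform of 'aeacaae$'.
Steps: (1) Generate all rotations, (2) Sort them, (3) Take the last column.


Rotations (sorted):
  0: $aeacaae -> last char: e
  1: aae$aeac -> last char: c
  2: acaae$ae -> last char: e
  3: ae$aeaca -> last char: a
  4: aeacaae$ -> last char: $
  5: caae$aea -> last char: a
  6: e$aeacaa -> last char: a
  7: eacaae$a -> last char: a


BWT = ecea$aaa


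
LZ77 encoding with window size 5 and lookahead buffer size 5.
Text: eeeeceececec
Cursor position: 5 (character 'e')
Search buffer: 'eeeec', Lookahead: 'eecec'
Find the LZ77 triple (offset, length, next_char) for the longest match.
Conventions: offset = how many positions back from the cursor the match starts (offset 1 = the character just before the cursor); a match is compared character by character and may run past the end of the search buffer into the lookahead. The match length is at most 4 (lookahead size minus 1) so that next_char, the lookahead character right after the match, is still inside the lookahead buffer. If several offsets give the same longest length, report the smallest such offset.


Try each offset into the search buffer:
  offset=1 (pos 4, char 'c'): match length 0
  offset=2 (pos 3, char 'e'): match length 1
  offset=3 (pos 2, char 'e'): match length 4
  offset=4 (pos 1, char 'e'): match length 2
  offset=5 (pos 0, char 'e'): match length 2
Longest match has length 4 at offset 3.
next_char = character at position 5 + 4 = 9 -> 'c'

Best match: offset=3, length=4 (matching 'eece' starting at position 2)
LZ77 triple: (3, 4, 'c')


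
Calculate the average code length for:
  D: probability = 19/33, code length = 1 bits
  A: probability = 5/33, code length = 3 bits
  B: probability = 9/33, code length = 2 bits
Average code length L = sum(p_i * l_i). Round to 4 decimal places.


Weighted contributions p_i * l_i:
  D: (19/33) * 1 = 19/33
  A: (5/33) * 3 = 15/33
  B: (9/33) * 2 = 18/33
Sum = (19 + 15 + 18)/33 = 52/33

L = 52/33 = 1.5758 bits/symbol


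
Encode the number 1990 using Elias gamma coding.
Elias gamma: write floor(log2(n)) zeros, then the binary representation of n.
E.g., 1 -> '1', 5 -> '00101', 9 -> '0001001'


num_bits = floor(log2(1990)) + 1 = 11
leading_zeros = num_bits - 1 = 10
binary(1990) = 11111000110

Elias gamma(1990) = '0000000000' + '11111000110' = 000000000011111000110 (21 bits)


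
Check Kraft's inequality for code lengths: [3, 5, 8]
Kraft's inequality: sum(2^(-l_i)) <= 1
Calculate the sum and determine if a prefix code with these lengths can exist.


Sum = 2^(-3) + 2^(-5) + 2^(-8)
    = 0.125 + 0.03125 + 0.00390625
    = 41/256 = 0.16015625
Since 0.16015625 <= 1, Kraft's inequality IS satisfied.
A prefix code with these lengths CAN exist.

Kraft sum = 0.16015625. Satisfied.


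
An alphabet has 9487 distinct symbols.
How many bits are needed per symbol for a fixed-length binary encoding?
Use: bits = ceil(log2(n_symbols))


log2(9487) = 13.2117
Bracket: 2^13 = 8192 < 9487 <= 2^14 = 16384
So ceil(log2(9487)) = 14

bits = ceil(log2(9487)) = ceil(13.2117) = 14 bits


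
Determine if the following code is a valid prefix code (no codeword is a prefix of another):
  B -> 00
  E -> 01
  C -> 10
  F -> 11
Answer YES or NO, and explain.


Checking each pair (does one codeword prefix another?):
  B='00' vs E='01': no prefix
  B='00' vs C='10': no prefix
  B='00' vs F='11': no prefix
  E='01' vs B='00': no prefix
  E='01' vs C='10': no prefix
  E='01' vs F='11': no prefix
  C='10' vs B='00': no prefix
  C='10' vs E='01': no prefix
  C='10' vs F='11': no prefix
  F='11' vs B='00': no prefix
  F='11' vs E='01': no prefix
  F='11' vs C='10': no prefix
No violation found over all pairs.

YES -- this is a valid prefix code. No codeword is a prefix of any other codeword.


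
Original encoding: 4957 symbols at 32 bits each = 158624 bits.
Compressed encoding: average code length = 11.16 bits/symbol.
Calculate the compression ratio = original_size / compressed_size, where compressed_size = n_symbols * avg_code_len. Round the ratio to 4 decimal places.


original_size = n_symbols * orig_bits = 4957 * 32 = 158624 bits
compressed_size = n_symbols * avg_code_len = 4957 * 11.16 = 55320.12 bits
ratio = original_size / compressed_size = 158624 / 55320.12 = 2.8674

Compression ratio = 2.8674


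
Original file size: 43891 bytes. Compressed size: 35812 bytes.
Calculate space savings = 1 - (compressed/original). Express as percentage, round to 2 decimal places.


ratio = compressed/original = 35812/43891 = 0.81593
savings = 1 - ratio = 1 - 0.81593 = 0.18407
as a percentage: 0.18407 * 100 = 18.41%

Space savings = 1 - 35812/43891 = 18.41%


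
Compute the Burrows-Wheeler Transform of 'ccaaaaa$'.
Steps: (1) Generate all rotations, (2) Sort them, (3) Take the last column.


Rotations (sorted):
  0: $ccaaaaa -> last char: a
  1: a$ccaaaa -> last char: a
  2: aa$ccaaa -> last char: a
  3: aaa$ccaa -> last char: a
  4: aaaa$cca -> last char: a
  5: aaaaa$cc -> last char: c
  6: caaaaa$c -> last char: c
  7: ccaaaaa$ -> last char: $


BWT = aaaaacc$


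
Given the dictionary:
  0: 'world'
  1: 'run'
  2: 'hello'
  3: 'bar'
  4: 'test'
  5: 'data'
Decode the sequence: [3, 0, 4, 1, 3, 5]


Look up each index in the dictionary:
  3 -> 'bar'
  0 -> 'world'
  4 -> 'test'
  1 -> 'run'
  3 -> 'bar'
  5 -> 'data'

Decoded: "bar world test run bar data"


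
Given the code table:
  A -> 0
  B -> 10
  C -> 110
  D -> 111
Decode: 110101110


Decoding:
110 -> C
10 -> B
111 -> D
0 -> A


Result: CBDA


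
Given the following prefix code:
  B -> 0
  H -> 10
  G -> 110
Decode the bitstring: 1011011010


Decoding step by step:
Bits 10 -> H
Bits 110 -> G
Bits 110 -> G
Bits 10 -> H


Decoded message: HGGH


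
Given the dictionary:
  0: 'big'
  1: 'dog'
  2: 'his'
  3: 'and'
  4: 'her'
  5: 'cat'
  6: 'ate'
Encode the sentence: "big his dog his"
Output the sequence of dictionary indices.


Look up each word in the dictionary:
  'big' -> 0
  'his' -> 2
  'dog' -> 1
  'his' -> 2

Encoded: [0, 2, 1, 2]


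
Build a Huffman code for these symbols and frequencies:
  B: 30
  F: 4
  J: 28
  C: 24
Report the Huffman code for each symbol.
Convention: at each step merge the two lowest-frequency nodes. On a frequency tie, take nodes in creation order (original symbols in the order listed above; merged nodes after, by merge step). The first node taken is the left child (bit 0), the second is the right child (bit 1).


Huffman tree construction:
Step 1: Merge F(4) + C(24) = 28
Step 2: Merge J(28) + (F+C)(28) = 56
Step 3: Merge B(30) + (J+(F+C))(56) = 86
Read each symbol's code off the tree from the root (left child = 0, right child = 1).

Codes:
  B: 0 (length 1)
  F: 110 (length 3)
  J: 10 (length 2)
  C: 111 (length 3)
Average code length: 170/86 = 1.9767 bits/symbol


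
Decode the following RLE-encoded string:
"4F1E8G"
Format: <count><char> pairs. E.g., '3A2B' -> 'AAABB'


Expanding each <count><char> pair:
  4F -> 'FFFF'
  1E -> 'E'
  8G -> 'GGGGGGGG'

Decoded = FFFFEGGGGGGGG


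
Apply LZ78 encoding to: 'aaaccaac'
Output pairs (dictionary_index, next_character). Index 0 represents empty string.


LZ78 encoding steps:
Dictionary: {0: ''}
Step 1: w='' (idx 0), next='a' -> output (0, 'a'), add 'a' as idx 1
Step 2: w='a' (idx 1), next='a' -> output (1, 'a'), add 'aa' as idx 2
Step 3: w='' (idx 0), next='c' -> output (0, 'c'), add 'c' as idx 3
Step 4: w='c' (idx 3), next='a' -> output (3, 'a'), add 'ca' as idx 4
Step 5: w='a' (idx 1), next='c' -> output (1, 'c'), add 'ac' as idx 5


Encoded: [(0, 'a'), (1, 'a'), (0, 'c'), (3, 'a'), (1, 'c')]


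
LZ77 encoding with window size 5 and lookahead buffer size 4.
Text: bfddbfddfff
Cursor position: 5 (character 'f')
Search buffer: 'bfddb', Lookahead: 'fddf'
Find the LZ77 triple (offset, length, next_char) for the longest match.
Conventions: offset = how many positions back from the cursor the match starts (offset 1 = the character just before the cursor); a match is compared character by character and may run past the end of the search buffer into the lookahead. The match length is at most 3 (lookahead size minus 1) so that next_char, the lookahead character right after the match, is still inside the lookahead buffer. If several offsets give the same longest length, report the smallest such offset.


Try each offset into the search buffer:
  offset=1 (pos 4, char 'b'): match length 0
  offset=2 (pos 3, char 'd'): match length 0
  offset=3 (pos 2, char 'd'): match length 0
  offset=4 (pos 1, char 'f'): match length 3
  offset=5 (pos 0, char 'b'): match length 0
Longest match has length 3 at offset 4.
next_char = character at position 5 + 3 = 8 -> 'f'

Best match: offset=4, length=3 (matching 'fdd' starting at position 1)
LZ77 triple: (4, 3, 'f')


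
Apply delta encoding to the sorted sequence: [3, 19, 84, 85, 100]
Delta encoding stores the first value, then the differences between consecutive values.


First value: 3
Deltas:
  19 - 3 = 16
  84 - 19 = 65
  85 - 84 = 1
  100 - 85 = 15


Delta encoded: [3, 16, 65, 1, 15]


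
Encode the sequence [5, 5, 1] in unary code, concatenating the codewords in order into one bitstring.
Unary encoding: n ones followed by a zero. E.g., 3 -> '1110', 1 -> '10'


Encode each number as n ones followed by a terminating 0:
  5 -> 111110 (6 bits)
  5 -> 111110 (6 bits)
  1 -> 10 (2 bits)
Total length = 6 + 6 + 2 = 14 bits.

Unary([5, 5, 1]) = 11111011111010 (14 bits)


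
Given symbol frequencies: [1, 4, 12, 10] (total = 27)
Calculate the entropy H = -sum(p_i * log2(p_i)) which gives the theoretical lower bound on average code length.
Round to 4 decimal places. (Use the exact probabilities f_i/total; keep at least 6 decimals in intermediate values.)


Per-symbol terms -p_i * log2(p_i) with p_i = f_i/27:
  p = 1/27 = 0.037037: log2(p) = -4.754888, -p*log2(p) = 0.176107
  p = 4/27 = 0.148148: log2(p) = -2.754888, -p*log2(p) = 0.408131
  p = 12/27 = 0.444444: log2(p) = -1.169925, -p*log2(p) = 0.519967
  p = 10/27 = 0.370370: log2(p) = -1.432959, -p*log2(p) = 0.530726
H = 0.176107 + 0.408131 + 0.519967 + 0.530726 = 1.634931

H = 1.6349 bits/symbol


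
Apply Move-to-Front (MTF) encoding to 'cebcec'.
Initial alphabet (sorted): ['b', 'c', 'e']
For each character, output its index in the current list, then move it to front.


MTF encoding:
'c': index 1 in ['b', 'c', 'e'] -> ['c', 'b', 'e']
'e': index 2 in ['c', 'b', 'e'] -> ['e', 'c', 'b']
'b': index 2 in ['e', 'c', 'b'] -> ['b', 'e', 'c']
'c': index 2 in ['b', 'e', 'c'] -> ['c', 'b', 'e']
'e': index 2 in ['c', 'b', 'e'] -> ['e', 'c', 'b']
'c': index 1 in ['e', 'c', 'b'] -> ['c', 'e', 'b']


Output: [1, 2, 2, 2, 2, 1]


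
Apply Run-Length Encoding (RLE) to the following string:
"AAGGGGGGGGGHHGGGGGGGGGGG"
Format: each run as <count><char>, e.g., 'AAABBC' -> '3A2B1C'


Scanning runs left to right:
  i=0: run of 'A' x 2 -> '2A'
  i=2: run of 'G' x 9 -> '9G'
  i=11: run of 'H' x 2 -> '2H'
  i=13: run of 'G' x 11 -> '11G'

RLE = 2A9G2H11G


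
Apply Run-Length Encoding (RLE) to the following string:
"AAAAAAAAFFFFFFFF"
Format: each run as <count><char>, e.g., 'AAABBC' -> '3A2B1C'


Scanning runs left to right:
  i=0: run of 'A' x 8 -> '8A'
  i=8: run of 'F' x 8 -> '8F'

RLE = 8A8F


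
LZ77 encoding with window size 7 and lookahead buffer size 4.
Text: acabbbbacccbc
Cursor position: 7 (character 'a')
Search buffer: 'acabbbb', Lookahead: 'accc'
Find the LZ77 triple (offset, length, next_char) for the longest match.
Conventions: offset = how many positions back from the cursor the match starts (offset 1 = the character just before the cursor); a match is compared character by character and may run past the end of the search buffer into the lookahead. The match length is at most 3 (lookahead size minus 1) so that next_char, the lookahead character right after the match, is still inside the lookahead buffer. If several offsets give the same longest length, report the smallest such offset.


Try each offset into the search buffer:
  offset=1 (pos 6, char 'b'): match length 0
  offset=2 (pos 5, char 'b'): match length 0
  offset=3 (pos 4, char 'b'): match length 0
  offset=4 (pos 3, char 'b'): match length 0
  offset=5 (pos 2, char 'a'): match length 1
  offset=6 (pos 1, char 'c'): match length 0
  offset=7 (pos 0, char 'a'): match length 2
Longest match has length 2 at offset 7.
next_char = character at position 7 + 2 = 9 -> 'c'

Best match: offset=7, length=2 (matching 'ac' starting at position 0)
LZ77 triple: (7, 2, 'c')


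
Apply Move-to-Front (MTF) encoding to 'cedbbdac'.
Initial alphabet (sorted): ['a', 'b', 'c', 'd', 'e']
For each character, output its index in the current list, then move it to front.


MTF encoding:
'c': index 2 in ['a', 'b', 'c', 'd', 'e'] -> ['c', 'a', 'b', 'd', 'e']
'e': index 4 in ['c', 'a', 'b', 'd', 'e'] -> ['e', 'c', 'a', 'b', 'd']
'd': index 4 in ['e', 'c', 'a', 'b', 'd'] -> ['d', 'e', 'c', 'a', 'b']
'b': index 4 in ['d', 'e', 'c', 'a', 'b'] -> ['b', 'd', 'e', 'c', 'a']
'b': index 0 in ['b', 'd', 'e', 'c', 'a'] -> ['b', 'd', 'e', 'c', 'a']
'd': index 1 in ['b', 'd', 'e', 'c', 'a'] -> ['d', 'b', 'e', 'c', 'a']
'a': index 4 in ['d', 'b', 'e', 'c', 'a'] -> ['a', 'd', 'b', 'e', 'c']
'c': index 4 in ['a', 'd', 'b', 'e', 'c'] -> ['c', 'a', 'd', 'b', 'e']


Output: [2, 4, 4, 4, 0, 1, 4, 4]


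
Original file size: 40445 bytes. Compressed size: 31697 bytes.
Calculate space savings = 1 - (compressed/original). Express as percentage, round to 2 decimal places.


ratio = compressed/original = 31697/40445 = 0.783706
savings = 1 - ratio = 1 - 0.783706 = 0.216294
as a percentage: 0.216294 * 100 = 21.63%

Space savings = 1 - 31697/40445 = 21.63%


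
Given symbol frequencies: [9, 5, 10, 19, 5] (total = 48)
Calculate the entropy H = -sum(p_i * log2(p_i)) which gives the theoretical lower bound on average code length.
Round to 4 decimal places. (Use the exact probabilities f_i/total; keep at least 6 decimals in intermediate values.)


Per-symbol terms -p_i * log2(p_i) with p_i = f_i/48:
  p = 9/48 = 0.187500: log2(p) = -2.415037, -p*log2(p) = 0.452820
  p = 5/48 = 0.104167: log2(p) = -3.263034, -p*log2(p) = 0.339899
  p = 10/48 = 0.208333: log2(p) = -2.263034, -p*log2(p) = 0.471466
  p = 19/48 = 0.395833: log2(p) = -1.337035, -p*log2(p) = 0.529243
  p = 5/48 = 0.104167: log2(p) = -3.263034, -p*log2(p) = 0.339899
H = 0.452820 + 0.339899 + 0.471466 + 0.529243 + 0.339899 = 2.133327

H = 2.1333 bits/symbol


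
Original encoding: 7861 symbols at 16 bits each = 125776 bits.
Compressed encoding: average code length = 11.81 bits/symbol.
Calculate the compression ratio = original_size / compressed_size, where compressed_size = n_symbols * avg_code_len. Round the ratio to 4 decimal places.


original_size = n_symbols * orig_bits = 7861 * 16 = 125776 bits
compressed_size = n_symbols * avg_code_len = 7861 * 11.81 = 92838.41 bits
ratio = original_size / compressed_size = 125776 / 92838.41 = 1.3548

Compression ratio = 1.3548


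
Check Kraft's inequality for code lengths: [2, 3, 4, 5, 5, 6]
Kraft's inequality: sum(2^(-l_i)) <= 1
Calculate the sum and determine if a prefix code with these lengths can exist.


Sum = 2^(-2) + 2^(-3) + 2^(-4) + 2^(-5) + 2^(-5) + 2^(-6)
    = 0.25 + 0.125 + 0.0625 + 0.03125 + 0.03125 + 0.015625
    = 33/64 = 0.515625
Since 0.515625 <= 1, Kraft's inequality IS satisfied.
A prefix code with these lengths CAN exist.

Kraft sum = 0.515625. Satisfied.


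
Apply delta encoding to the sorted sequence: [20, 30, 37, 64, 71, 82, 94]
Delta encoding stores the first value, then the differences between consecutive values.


First value: 20
Deltas:
  30 - 20 = 10
  37 - 30 = 7
  64 - 37 = 27
  71 - 64 = 7
  82 - 71 = 11
  94 - 82 = 12


Delta encoded: [20, 10, 7, 27, 7, 11, 12]


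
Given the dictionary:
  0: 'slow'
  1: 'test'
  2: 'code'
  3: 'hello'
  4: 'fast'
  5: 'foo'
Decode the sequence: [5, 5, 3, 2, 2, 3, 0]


Look up each index in the dictionary:
  5 -> 'foo'
  5 -> 'foo'
  3 -> 'hello'
  2 -> 'code'
  2 -> 'code'
  3 -> 'hello'
  0 -> 'slow'

Decoded: "foo foo hello code code hello slow"


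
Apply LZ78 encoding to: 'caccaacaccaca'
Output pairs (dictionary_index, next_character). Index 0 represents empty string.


LZ78 encoding steps:
Dictionary: {0: ''}
Step 1: w='' (idx 0), next='c' -> output (0, 'c'), add 'c' as idx 1
Step 2: w='' (idx 0), next='a' -> output (0, 'a'), add 'a' as idx 2
Step 3: w='c' (idx 1), next='c' -> output (1, 'c'), add 'cc' as idx 3
Step 4: w='a' (idx 2), next='a' -> output (2, 'a'), add 'aa' as idx 4
Step 5: w='c' (idx 1), next='a' -> output (1, 'a'), add 'ca' as idx 5
Step 6: w='cc' (idx 3), next='a' -> output (3, 'a'), add 'cca' as idx 6
Step 7: w='ca' (idx 5), end of input -> output (5, '')


Encoded: [(0, 'c'), (0, 'a'), (1, 'c'), (2, 'a'), (1, 'a'), (3, 'a'), (5, '')]


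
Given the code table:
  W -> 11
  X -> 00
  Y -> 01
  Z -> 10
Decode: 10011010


Decoding:
10 -> Z
01 -> Y
10 -> Z
10 -> Z


Result: ZYZZ


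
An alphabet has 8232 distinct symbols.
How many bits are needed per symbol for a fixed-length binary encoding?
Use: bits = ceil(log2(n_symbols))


log2(8232) = 13.007
Bracket: 2^13 = 8192 < 8232 <= 2^14 = 16384
So ceil(log2(8232)) = 14

bits = ceil(log2(8232)) = ceil(13.007) = 14 bits


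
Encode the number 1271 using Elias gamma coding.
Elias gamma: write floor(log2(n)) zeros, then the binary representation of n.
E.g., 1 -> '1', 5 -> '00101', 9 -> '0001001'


num_bits = floor(log2(1271)) + 1 = 11
leading_zeros = num_bits - 1 = 10
binary(1271) = 10011110111

Elias gamma(1271) = '0000000000' + '10011110111' = 000000000010011110111 (21 bits)


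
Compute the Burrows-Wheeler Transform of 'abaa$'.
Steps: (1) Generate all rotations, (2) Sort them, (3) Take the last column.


Rotations (sorted):
  0: $abaa -> last char: a
  1: a$aba -> last char: a
  2: aa$ab -> last char: b
  3: abaa$ -> last char: $
  4: baa$a -> last char: a


BWT = aab$a


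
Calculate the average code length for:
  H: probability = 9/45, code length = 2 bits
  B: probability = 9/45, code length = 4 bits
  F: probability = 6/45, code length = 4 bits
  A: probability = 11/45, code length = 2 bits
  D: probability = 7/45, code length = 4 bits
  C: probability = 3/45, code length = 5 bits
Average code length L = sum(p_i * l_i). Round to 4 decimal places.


Weighted contributions p_i * l_i:
  H: (9/45) * 2 = 18/45
  B: (9/45) * 4 = 36/45
  F: (6/45) * 4 = 24/45
  A: (11/45) * 2 = 22/45
  D: (7/45) * 4 = 28/45
  C: (3/45) * 5 = 15/45
Sum = (18 + 36 + 24 + 22 + 28 + 15)/45 = 143/45

L = 143/45 = 3.1778 bits/symbol


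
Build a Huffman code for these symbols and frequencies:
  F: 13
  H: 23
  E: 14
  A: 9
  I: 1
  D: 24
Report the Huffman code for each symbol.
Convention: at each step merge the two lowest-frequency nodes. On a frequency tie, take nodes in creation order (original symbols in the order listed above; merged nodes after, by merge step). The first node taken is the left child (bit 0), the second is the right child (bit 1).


Huffman tree construction:
Step 1: Merge I(1) + A(9) = 10
Step 2: Merge (I+A)(10) + F(13) = 23
Step 3: Merge E(14) + H(23) = 37
Step 4: Merge ((I+A)+F)(23) + D(24) = 47
Step 5: Merge (E+H)(37) + (((I+A)+F)+D)(47) = 84
Read each symbol's code off the tree from the root (left child = 0, right child = 1).

Codes:
  F: 101 (length 3)
  H: 01 (length 2)
  E: 00 (length 2)
  A: 1001 (length 4)
  I: 1000 (length 4)
  D: 11 (length 2)
Average code length: 201/84 = 2.3929 bits/symbol


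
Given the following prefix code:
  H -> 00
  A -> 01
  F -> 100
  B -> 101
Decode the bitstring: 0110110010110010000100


Decoding step by step:
Bits 01 -> A
Bits 101 -> B
Bits 100 -> F
Bits 101 -> B
Bits 100 -> F
Bits 100 -> F
Bits 00 -> H
Bits 100 -> F


Decoded message: ABFBFFHF


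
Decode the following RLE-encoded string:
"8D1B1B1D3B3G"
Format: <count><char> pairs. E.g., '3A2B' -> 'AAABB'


Expanding each <count><char> pair:
  8D -> 'DDDDDDDD'
  1B -> 'B'
  1B -> 'B'
  1D -> 'D'
  3B -> 'BBB'
  3G -> 'GGG'

Decoded = DDDDDDDDBBDBBBGGG


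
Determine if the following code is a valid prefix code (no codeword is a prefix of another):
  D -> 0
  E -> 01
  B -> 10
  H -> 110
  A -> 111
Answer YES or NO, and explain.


Checking each pair (does one codeword prefix another?):
  D='0' vs E='01': prefix -- VIOLATION

NO -- this is NOT a valid prefix code. D (0) is a prefix of E (01).


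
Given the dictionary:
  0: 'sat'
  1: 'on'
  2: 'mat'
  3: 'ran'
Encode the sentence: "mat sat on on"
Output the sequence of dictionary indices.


Look up each word in the dictionary:
  'mat' -> 2
  'sat' -> 0
  'on' -> 1
  'on' -> 1

Encoded: [2, 0, 1, 1]


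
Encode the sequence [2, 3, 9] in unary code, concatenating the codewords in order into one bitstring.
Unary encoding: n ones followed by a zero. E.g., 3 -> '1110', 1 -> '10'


Encode each number as n ones followed by a terminating 0:
  2 -> 110 (3 bits)
  3 -> 1110 (4 bits)
  9 -> 1111111110 (10 bits)
Total length = 3 + 4 + 10 = 17 bits.

Unary([2, 3, 9]) = 11011101111111110 (17 bits)


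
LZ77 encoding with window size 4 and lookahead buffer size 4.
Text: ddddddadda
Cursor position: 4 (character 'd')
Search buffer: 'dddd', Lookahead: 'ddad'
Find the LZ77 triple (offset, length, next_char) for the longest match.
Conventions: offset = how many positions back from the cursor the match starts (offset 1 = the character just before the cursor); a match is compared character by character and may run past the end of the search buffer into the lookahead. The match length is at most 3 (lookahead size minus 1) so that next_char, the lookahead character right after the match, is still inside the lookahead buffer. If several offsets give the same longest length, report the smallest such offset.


Try each offset into the search buffer:
  offset=1 (pos 3, char 'd'): match length 2
  offset=2 (pos 2, char 'd'): match length 2
  offset=3 (pos 1, char 'd'): match length 2
  offset=4 (pos 0, char 'd'): match length 2
Longest match has length 2, found at offsets 1, 2, 3, 4; take the smallest, offset 1.
next_char = character at position 4 + 2 = 6 -> 'a'

Best match: offset=1, length=2 (matching 'dd' starting at position 3)
LZ77 triple: (1, 2, 'a')


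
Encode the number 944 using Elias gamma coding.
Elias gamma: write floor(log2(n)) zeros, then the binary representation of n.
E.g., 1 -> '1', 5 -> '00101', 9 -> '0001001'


num_bits = floor(log2(944)) + 1 = 10
leading_zeros = num_bits - 1 = 9
binary(944) = 1110110000

Elias gamma(944) = '000000000' + '1110110000' = 0000000001110110000 (19 bits)


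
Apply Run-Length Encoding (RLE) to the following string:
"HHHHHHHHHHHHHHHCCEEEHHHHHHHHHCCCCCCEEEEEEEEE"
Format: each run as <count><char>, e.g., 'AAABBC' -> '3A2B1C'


Scanning runs left to right:
  i=0: run of 'H' x 15 -> '15H'
  i=15: run of 'C' x 2 -> '2C'
  i=17: run of 'E' x 3 -> '3E'
  i=20: run of 'H' x 9 -> '9H'
  i=29: run of 'C' x 6 -> '6C'
  i=35: run of 'E' x 9 -> '9E'

RLE = 15H2C3E9H6C9E


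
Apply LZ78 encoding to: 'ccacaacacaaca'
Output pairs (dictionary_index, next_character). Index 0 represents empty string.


LZ78 encoding steps:
Dictionary: {0: ''}
Step 1: w='' (idx 0), next='c' -> output (0, 'c'), add 'c' as idx 1
Step 2: w='c' (idx 1), next='a' -> output (1, 'a'), add 'ca' as idx 2
Step 3: w='ca' (idx 2), next='a' -> output (2, 'a'), add 'caa' as idx 3
Step 4: w='ca' (idx 2), next='c' -> output (2, 'c'), add 'cac' as idx 4
Step 5: w='' (idx 0), next='a' -> output (0, 'a'), add 'a' as idx 5
Step 6: w='a' (idx 5), next='c' -> output (5, 'c'), add 'ac' as idx 6
Step 7: w='a' (idx 5), end of input -> output (5, '')


Encoded: [(0, 'c'), (1, 'a'), (2, 'a'), (2, 'c'), (0, 'a'), (5, 'c'), (5, '')]


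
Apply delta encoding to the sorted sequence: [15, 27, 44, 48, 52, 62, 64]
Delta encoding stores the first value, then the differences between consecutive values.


First value: 15
Deltas:
  27 - 15 = 12
  44 - 27 = 17
  48 - 44 = 4
  52 - 48 = 4
  62 - 52 = 10
  64 - 62 = 2


Delta encoded: [15, 12, 17, 4, 4, 10, 2]


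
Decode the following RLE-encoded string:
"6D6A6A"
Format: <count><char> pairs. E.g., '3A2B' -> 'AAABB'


Expanding each <count><char> pair:
  6D -> 'DDDDDD'
  6A -> 'AAAAAA'
  6A -> 'AAAAAA'

Decoded = DDDDDDAAAAAAAAAAAA


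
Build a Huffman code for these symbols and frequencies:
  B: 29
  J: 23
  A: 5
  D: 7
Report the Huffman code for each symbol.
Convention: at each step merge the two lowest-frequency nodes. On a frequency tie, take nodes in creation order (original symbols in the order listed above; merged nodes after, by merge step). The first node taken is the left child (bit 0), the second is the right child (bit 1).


Huffman tree construction:
Step 1: Merge A(5) + D(7) = 12
Step 2: Merge (A+D)(12) + J(23) = 35
Step 3: Merge B(29) + ((A+D)+J)(35) = 64
Read each symbol's code off the tree from the root (left child = 0, right child = 1).

Codes:
  B: 0 (length 1)
  J: 11 (length 2)
  A: 100 (length 3)
  D: 101 (length 3)
Average code length: 111/64 = 1.7344 bits/symbol


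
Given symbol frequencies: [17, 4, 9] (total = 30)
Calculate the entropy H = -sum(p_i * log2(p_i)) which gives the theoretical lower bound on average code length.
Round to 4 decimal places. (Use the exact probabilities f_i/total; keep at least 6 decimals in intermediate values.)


Per-symbol terms -p_i * log2(p_i) with p_i = f_i/30:
  p = 17/30 = 0.566667: log2(p) = -0.819428, -p*log2(p) = 0.464342
  p = 4/30 = 0.133333: log2(p) = -2.906891, -p*log2(p) = 0.387585
  p = 9/30 = 0.300000: log2(p) = -1.736966, -p*log2(p) = 0.521090
H = 0.464342 + 0.387585 + 0.521090 = 1.373017

H = 1.373 bits/symbol
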